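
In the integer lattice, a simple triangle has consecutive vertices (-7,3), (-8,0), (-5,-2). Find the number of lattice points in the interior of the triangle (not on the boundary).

By the shoelace formula, twice the signed area is |[(-7)·0 − (-8)·3] + [(-8)·(-2) − (-5)·0] + [(-5)·3 − (-7)·(-2)]| = 11, so the area is 5.5.
The number of boundary lattice points is Σ gcd(|Δx|,|Δy|) = gcd(1,3) + gcd(3,2) + gcd(2,5) = 1+1+1 = 3.
Pick's theorem gives I = A − B/2 + 1 = 5.5 − 3/2 + 1 = 5.

5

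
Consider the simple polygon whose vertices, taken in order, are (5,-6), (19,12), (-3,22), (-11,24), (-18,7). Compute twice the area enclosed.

The shoelace formula gives twice the area as |(5·12 − 19·(-6)) + (19·22 − (-3)·12) + ((-3)·24 − (-11)·22) + ((-11)·7 − (-18)·24) + ((-18)·(-6) − 5·7)| = 1226, so the area is 613.

1226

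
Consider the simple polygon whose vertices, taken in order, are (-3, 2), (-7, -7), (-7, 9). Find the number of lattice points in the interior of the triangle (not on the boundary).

The shoelace formula gives twice the area as |[(-3)·(-7) − (-7)·2] + [(-7)·9 − (-7)·(-7)] + [(-7)·2 − (-3)·9]| = 64, so the area is 32.
Summing gcd(|Δx|,|Δy|) over the edges gives the boundary count: gcd(4,9) + gcd(0,16) + gcd(4,7) = 1+16+1 = 18.
Pick's theorem gives I = A − B/2 + 1 = 32 − 18/2 + 1 = 24.

24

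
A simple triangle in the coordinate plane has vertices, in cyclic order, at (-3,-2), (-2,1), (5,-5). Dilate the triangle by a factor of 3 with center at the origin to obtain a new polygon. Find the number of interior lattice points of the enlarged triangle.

Using the shoelace formula, 2A = |[(-3)·1 − (-2)·(-2)] + [(-2)·(-5) − 5·1] + [5·(-2) − (-3)·(-5)]| = 27, so the area is 13.5.
Along each edge there are gcd(|Δx|,|Δy|)+1 lattice points, so counting each shared vertex once the boundary has gcd(1,3) + gcd(7,6) + gcd(8,3) = 1+1+1 = 3.
Scaling by 3 multiplies the area by 3² = 9 (so the new area is 243/2) and multiplies the boundary lattice-point count by 3, giving 9.
By Pick's theorem, the interior count of the dilated polygon is 243/2 − 9/2 + 1 = 118.

118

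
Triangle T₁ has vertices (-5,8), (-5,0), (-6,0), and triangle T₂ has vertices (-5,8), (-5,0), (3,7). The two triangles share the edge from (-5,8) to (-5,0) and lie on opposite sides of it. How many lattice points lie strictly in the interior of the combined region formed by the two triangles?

The union is the simple quadrilateral with vertices (-5,8), (-6,0), (-5,0), (3,7) in order.
By the shoelace formula, twice the signed area is |((-5)·0 − (-6)·8) + ((-6)·0 − (-5)·0) + ((-5)·7 − 3·0) + (3·8 − (-5)·7)| = 72, so the area is 36.
Along each edge there are gcd(|Δx|,|Δy|)+1 lattice points, so counting each shared vertex once the boundary has gcd(1,8) + gcd(1,0) + gcd(8,7) + gcd(8,1) = 1+1+1+1 = 4.
By Pick's theorem I = A − B/2 + 1 = 36 − 4/2 + 1 = 35.

35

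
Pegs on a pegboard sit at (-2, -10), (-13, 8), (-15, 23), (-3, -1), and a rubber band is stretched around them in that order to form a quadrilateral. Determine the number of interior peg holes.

100

Using the shoelace formula, 2A = |[(-2)·8 − (-13)·(-10)] + [(-13)·23 − (-15)·8] + [(-15)·(-1) − (-3)·23] + [(-3)·(-10) − (-2)·(-1)]| = 213, so the area is 106.5.
The number of boundary lattice points is Σ gcd(|Δx|,|Δy|) = gcd(11,18) + gcd(2,15) + gcd(12,24) + gcd(1,9) = 1+1+12+1 = 15.
By Pick's theorem A = I + B/2 − 1, so I = 106.5 − 15/2 + 1 = 100.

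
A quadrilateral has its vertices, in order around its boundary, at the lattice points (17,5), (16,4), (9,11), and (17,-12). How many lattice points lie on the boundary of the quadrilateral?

26

The number of boundary lattice points is Σ gcd(|Δx|,|Δy|) = gcd(1,1) + gcd(7,7) + gcd(8,23) + gcd(0,17) = 1+7+1+17 = 26.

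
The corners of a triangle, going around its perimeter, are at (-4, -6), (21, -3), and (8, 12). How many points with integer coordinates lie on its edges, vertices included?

Summing gcd(|Δx|,|Δy|) over the edges gives the boundary count: gcd(25,3) + gcd(13,15) + gcd(12,18) = 1+1+6 = 8.

8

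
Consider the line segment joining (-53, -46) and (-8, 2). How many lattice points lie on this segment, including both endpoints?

4

The number of lattice points on a segment between lattice points is gcd(|Δx|,|Δy|) + 1 = gcd(45,48) + 1 = 3 + 1 = 4.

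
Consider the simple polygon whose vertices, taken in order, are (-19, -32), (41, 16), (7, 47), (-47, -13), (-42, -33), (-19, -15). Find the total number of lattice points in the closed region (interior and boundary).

3158

The shoelace formula gives twice the area as |((-19)·16 − 41·(-32)) + (41·47 − 7·16) + (7·(-13) − (-47)·47) + ((-47)·(-33) − (-42)·(-13)) + ((-42)·(-15) − (-19)·(-33)) + ((-19)·(-32) − (-19)·(-15))| = 6272, so the area is 3136.
Along each edge there are gcd(|Δx|,|Δy|)+1 lattice points, so counting each shared vertex once the boundary has gcd(60,48) + gcd(34,31) + gcd(54,60) + gcd(5,20) + gcd(23,18) + gcd(0,17) = 12+1+6+5+1+17 = 42.
Pick's theorem gives I = A − B/2 + 1 = 3136 − 42/2 + 1 = 3116, so the closed region contains I + B = 3116 + 42 = 3158 lattice points.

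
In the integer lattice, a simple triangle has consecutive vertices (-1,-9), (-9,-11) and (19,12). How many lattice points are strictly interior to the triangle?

63

Using the shoelace formula, 2A = |((-1)·(-11) − (-9)·(-9)) + ((-9)·12 − 19·(-11)) + (19·(-9) − (-1)·12)| = 128, so the area is 64.
Along each edge there are gcd(|Δx|,|Δy|)+1 lattice points, so counting each shared vertex once the boundary has gcd(8,2) + gcd(28,23) + gcd(20,21) = 2+1+1 = 4.
By Pick's theorem A = I + B/2 − 1, so I = 64 − 4/2 + 1 = 63.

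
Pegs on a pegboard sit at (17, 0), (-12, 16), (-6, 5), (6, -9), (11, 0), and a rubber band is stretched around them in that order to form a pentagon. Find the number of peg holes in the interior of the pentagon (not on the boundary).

The shoelace formula gives twice the area as |(17·16 − (-12)·0) + ((-12)·5 − (-6)·16) + ((-6)·(-9) − 6·5) + (6·0 − 11·(-9)) + (11·0 − 17·0)| = 431, so the area is 431/2.
Along each edge there are gcd(|Δx|,|Δy|)+1 lattice points, so counting each shared vertex once the boundary has gcd(29,16) + gcd(6,11) + gcd(12,14) + gcd(5,9) + gcd(6,0) = 1+1+2+1+6 = 11.
Pick's theorem gives I = A − B/2 + 1 = 431/2 − 11/2 + 1 = 211.

211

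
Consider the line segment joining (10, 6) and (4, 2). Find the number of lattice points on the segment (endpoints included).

3

The number of lattice points on a segment between lattice points is gcd(|Δx|,|Δy|) + 1 = gcd(6,4) + 1 = 2 + 1 = 3.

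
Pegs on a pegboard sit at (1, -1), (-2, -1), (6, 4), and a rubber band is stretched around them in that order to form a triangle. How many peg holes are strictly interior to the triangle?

4

The shoelace formula gives twice the area as |(1·(-1) − (-2)·(-1)) + ((-2)·4 − 6·(-1)) + (6·(-1) − 1·4)| = 15, so the area is 7.5.
The number of boundary lattice points is Σ gcd(|Δx|,|Δy|) = gcd(3,0) + gcd(8,5) + gcd(5,5) = 3+1+5 = 9.
By Pick's theorem A = I + B/2 − 1, so I = 7.5 − 9/2 + 1 = 4.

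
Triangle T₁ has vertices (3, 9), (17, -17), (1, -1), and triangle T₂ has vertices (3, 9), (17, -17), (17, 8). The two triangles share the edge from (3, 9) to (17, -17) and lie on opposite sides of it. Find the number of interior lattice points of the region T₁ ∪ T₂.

The union is the simple quadrilateral with vertices (3, 9), (1, -1), (17, -17), (17, 8) in order.
Using the shoelace formula, 2A = |(3·(-1) − 1·9) + (1·(-17) − 17·(-1)) + (17·8 − 17·(-17)) + (17·9 − 3·8)| = 542, so the area is 271.
Along each edge there are gcd(|Δx|,|Δy|)+1 lattice points, so counting each shared vertex once the boundary has gcd(2,10) + gcd(16,16) + gcd(0,25) + gcd(14,1) = 2+16+25+1 = 44.
By Pick's theorem I = A − B/2 + 1 = 271 − 44/2 + 1 = 250.

250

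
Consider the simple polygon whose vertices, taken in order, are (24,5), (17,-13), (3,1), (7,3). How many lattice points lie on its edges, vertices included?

18

The number of boundary lattice points is Σ gcd(|Δx|,|Δy|) = gcd(7,18) + gcd(14,14) + gcd(4,2) + gcd(17,2) = 1+14+2+1 = 18.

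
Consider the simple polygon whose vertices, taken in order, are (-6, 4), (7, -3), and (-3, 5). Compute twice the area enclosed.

34

Using the shoelace formula, 2A = |((-6)·(-3) − 7·4) + (7·5 − (-3)·(-3)) + ((-3)·4 − (-6)·5)| = 34, so the area is 17.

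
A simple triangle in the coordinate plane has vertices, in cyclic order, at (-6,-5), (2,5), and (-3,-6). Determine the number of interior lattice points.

18

The shoelace formula gives twice the area as |[(-6)·5 − 2·(-5)] + [2·(-6) − (-3)·5] + [(-3)·(-5) − (-6)·(-6)]| = 38, so the area is 19.
The number of boundary lattice points is Σ gcd(|Δx|,|Δy|) = gcd(8,10) + gcd(5,11) + gcd(3,1) = 2+1+1 = 4.
Pick's theorem gives I = A − B/2 + 1 = 19 − 4/2 + 1 = 18.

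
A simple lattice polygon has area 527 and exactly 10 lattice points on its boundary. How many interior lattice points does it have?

Pick's theorem A = I + B/2 − 1 rearranges to I = A − B/2 + 1 = 527 − 10/2 + 1 = 523.

523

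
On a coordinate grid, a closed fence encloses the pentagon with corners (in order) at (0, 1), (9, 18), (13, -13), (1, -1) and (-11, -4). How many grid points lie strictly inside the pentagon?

By the shoelace formula, twice the signed area is |(0·18 − 9·1) + (9·(-13) − 13·18) + (13·(-1) − 1·(-13)) + (1·(-4) − (-11)·(-1)) + ((-11)·1 − 0·(-4))| = 386, so the area is 193.
Along each edge there are gcd(|Δx|,|Δy|)+1 lattice points, so counting each shared vertex once the boundary has gcd(9,17) + gcd(4,31) + gcd(12,12) + gcd(12,3) + gcd(11,5) = 1+1+12+3+1 = 18.
Pick's theorem gives I = A − B/2 + 1 = 193 − 18/2 + 1 = 185.

185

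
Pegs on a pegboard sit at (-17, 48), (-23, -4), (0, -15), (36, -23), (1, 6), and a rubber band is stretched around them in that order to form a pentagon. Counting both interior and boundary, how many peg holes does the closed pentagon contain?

Using the shoelace formula, 2A = |((-17)·(-4) − (-23)·48) + ((-23)·(-15) − 0·(-4)) + (0·(-23) − 36·(-15)) + (36·6 − 1·(-23)) + (1·48 − (-17)·6)| = 2446, so the area is 1223.
Along each edge there are gcd(|Δx|,|Δy|)+1 lattice points, so counting each shared vertex once the boundary has gcd(6,52) + gcd(23,11) + gcd(36,8) + gcd(35,29) + gcd(18,42) = 2+1+4+1+6 = 14.
Pick's theorem gives I = A − B/2 + 1 = 1223 − 14/2 + 1 = 1217, so the closed region contains I + B = 1217 + 14 = 1231 lattice points.

1231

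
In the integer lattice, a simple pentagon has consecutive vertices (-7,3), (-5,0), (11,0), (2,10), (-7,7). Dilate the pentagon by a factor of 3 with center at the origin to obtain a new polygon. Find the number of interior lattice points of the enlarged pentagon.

1030

The shoelace formula gives twice the area as |((-7)·0 − (-5)·3) + ((-5)·0 − 11·0) + (11·10 − 2·0) + (2·7 − (-7)·10) + ((-7)·3 − (-7)·7)| = 237, so the area is 118.5.
Summing gcd(|Δx|,|Δy|) over the edges gives the boundary count: gcd(2,3) + gcd(16,0) + gcd(9,10) + gcd(9,3) + gcd(0,4) = 1+16+1+3+4 = 25.
Scaling by 3 multiplies the area by 3² = 9 (so the new area is 1066.5) and multiplies the boundary lattice-point count by 3, giving 75.
By Pick's theorem, the interior count of the dilated polygon is 1066.5 − 75/2 + 1 = 1030.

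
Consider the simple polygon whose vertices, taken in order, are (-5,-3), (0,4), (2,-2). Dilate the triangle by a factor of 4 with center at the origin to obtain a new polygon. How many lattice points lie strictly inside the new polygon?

Using the shoelace formula, 2A = |((-5)·4 − 0·(-3)) + (0·(-2) − 2·4) + (2·(-3) − (-5)·(-2))| = 44, so the area is 22.
Summing gcd(|Δx|,|Δy|) over the edges gives the boundary count: gcd(5,7) + gcd(2,6) + gcd(7,1) = 1+2+1 = 4.
Scaling by 4 multiplies the area by 4² = 16 (so the new area is 352) and multiplies the boundary lattice-point count by 4, giving 16.
By Pick's theorem, the interior count of the dilated polygon is 352 − 16/2 + 1 = 345.

345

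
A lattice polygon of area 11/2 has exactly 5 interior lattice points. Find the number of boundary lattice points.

Pick's theorem gives A = I + B/2 − 1, so B = 2(A − I + 1) = 2(11/2 − 5 + 1) = 3.

3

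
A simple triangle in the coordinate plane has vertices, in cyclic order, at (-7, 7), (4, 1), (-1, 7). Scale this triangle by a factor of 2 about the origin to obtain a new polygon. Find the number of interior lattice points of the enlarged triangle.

65

By the shoelace formula, twice the signed area is |((-7)·1 − 4·7) + (4·7 − (-1)·1) + ((-1)·7 − (-7)·7)| = 36, so the area is 18.
Along each edge there are gcd(|Δx|,|Δy|)+1 lattice points, so counting each shared vertex once the boundary has gcd(11,6) + gcd(5,6) + gcd(6,0) = 1+1+6 = 8.
Scaling by 2 multiplies the area by 2² = 4 (so the new area is 72) and multiplies the boundary lattice-point count by 2, giving 16.
By Pick's theorem, the interior count of the dilated polygon is 72 − 16/2 + 1 = 65.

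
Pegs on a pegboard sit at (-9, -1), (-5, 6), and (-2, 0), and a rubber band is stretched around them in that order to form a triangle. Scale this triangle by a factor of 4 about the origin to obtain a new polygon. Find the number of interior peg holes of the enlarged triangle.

351

Using the shoelace formula, 2A = |((-9)·6 − (-5)·(-1)) + ((-5)·0 − (-2)·6) + ((-2)·(-1) − (-9)·0)| = 45, so the area is 45/2.
The number of boundary lattice points is Σ gcd(|Δx|,|Δy|) = gcd(4,7) + gcd(3,6) + gcd(7,1) = 1+3+1 = 5.
Scaling by 4 multiplies the area by 4² = 16 (so the new area is 360) and multiplies the boundary lattice-point count by 4, giving 20.
By Pick's theorem, the interior count of the dilated polygon is 360 − 20/2 + 1 = 351.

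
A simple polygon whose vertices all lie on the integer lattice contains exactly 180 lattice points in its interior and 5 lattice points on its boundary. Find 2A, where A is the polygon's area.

363

Pick's theorem states A = I + B/2 − 1, so A = 180 + 5/2 − 1 = 363/2.
Hence 2A = 363.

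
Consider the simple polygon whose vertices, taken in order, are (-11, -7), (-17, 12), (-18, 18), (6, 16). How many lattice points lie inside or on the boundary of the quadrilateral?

Using the shoelace formula, 2A = |[(-11)·12 − (-17)·(-7)] + [(-17)·18 − (-18)·12] + [(-18)·16 − 6·18] + [6·(-7) − (-11)·16]| = 603, so the area is 301.5.
Summing gcd(|Δx|,|Δy|) over the edges gives the boundary count: gcd(6,19) + gcd(1,6) + gcd(24,2) + gcd(17,23) = 1+1+2+1 = 5.
Pick's theorem gives I = A − B/2 + 1 = 301.5 − 5/2 + 1 = 300, so the closed region contains I + B = 300 + 5 = 305 lattice points.

305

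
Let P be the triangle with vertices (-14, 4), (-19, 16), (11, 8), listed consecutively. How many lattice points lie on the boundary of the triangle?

The number of boundary lattice points is Σ gcd(|Δx|,|Δy|) = gcd(5,12) + gcd(30,8) + gcd(25,4) = 1+2+1 = 4.

4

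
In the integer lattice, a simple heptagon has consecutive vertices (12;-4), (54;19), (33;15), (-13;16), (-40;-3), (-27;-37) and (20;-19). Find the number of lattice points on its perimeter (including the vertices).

Along each edge there are gcd(|Δx|,|Δy|)+1 lattice points, so counting each shared vertex once the boundary has gcd(42,23) + gcd(21,4) + gcd(46,1) + gcd(27,19) + gcd(13,34) + gcd(47,18) + gcd(8,15) = 1+1+1+1+1+1+1 = 7.

7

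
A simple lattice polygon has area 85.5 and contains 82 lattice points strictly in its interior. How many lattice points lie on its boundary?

9

Pick's theorem gives A = I + B/2 − 1, so B = 2(A − I + 1) = 2(85.5 − 82 + 1) = 9.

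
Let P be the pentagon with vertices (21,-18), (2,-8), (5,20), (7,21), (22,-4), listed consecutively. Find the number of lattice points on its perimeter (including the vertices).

9

Along each edge there are gcd(|Δx|,|Δy|)+1 lattice points, so counting each shared vertex once the boundary has gcd(19,10) + gcd(3,28) + gcd(2,1) + gcd(15,25) + gcd(1,14) = 1+1+1+5+1 = 9.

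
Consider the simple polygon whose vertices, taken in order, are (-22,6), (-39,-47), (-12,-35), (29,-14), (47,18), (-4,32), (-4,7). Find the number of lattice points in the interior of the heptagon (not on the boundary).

Using the shoelace formula, 2A = |((-22)·(-47) − (-39)·6) + ((-39)·(-35) − (-12)·(-47)) + ((-12)·(-14) − 29·(-35)) + (29·18 − 47·(-14)) + (47·32 − (-4)·18) + ((-4)·7 − (-4)·32) + ((-4)·6 − (-22)·7)| = 6238, so the area is 3119.
Summing gcd(|Δx|,|Δy|) over the edges gives the boundary count: gcd(17,53) + gcd(27,12) + gcd(41,21) + gcd(18,32) + gcd(51,14) + gcd(0,25) + gcd(18,1) = 1+3+1+2+1+25+1 = 34.
Pick's theorem gives I = A − B/2 + 1 = 3119 − 34/2 + 1 = 3103.

3103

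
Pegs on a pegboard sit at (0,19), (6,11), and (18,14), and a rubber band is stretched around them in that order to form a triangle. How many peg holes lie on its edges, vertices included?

6

Summing gcd(|Δx|,|Δy|) over the edges gives the boundary count: gcd(6,8) + gcd(12,3) + gcd(18,5) = 2+3+1 = 6.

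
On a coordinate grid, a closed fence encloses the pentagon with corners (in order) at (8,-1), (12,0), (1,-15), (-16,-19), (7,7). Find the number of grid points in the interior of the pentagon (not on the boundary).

The shoelace formula gives twice the area as |[8·0 − 12·(-1)] + [12·(-15) − 1·0] + [1·(-19) − (-16)·(-15)] + [(-16)·7 − 7·(-19)] + [7·(-1) − 8·7]| = 469, so the area is 234.5.
The number of boundary lattice points is Σ gcd(|Δx|,|Δy|) = gcd(4,1) + gcd(11,15) + gcd(17,4) + gcd(23,26) + gcd(1,8) = 1+1+1+1+1 = 5.
Pick's theorem gives I = A − B/2 + 1 = 234.5 − 5/2 + 1 = 233.

233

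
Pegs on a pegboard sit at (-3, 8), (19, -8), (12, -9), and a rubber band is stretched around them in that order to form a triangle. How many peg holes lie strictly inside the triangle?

66

By the shoelace formula, twice the signed area is |((-3)·(-8) − 19·8) + (19·(-9) − 12·(-8)) + (12·8 − (-3)·(-9))| = 134, so the area is 67.
The number of boundary lattice points is Σ gcd(|Δx|,|Δy|) = gcd(22,16) + gcd(7,1) + gcd(15,17) = 2+1+1 = 4.
Pick's theorem gives I = A − B/2 + 1 = 67 − 4/2 + 1 = 66.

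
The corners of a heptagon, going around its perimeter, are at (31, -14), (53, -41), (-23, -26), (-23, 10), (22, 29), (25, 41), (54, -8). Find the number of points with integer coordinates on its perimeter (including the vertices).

44

The number of boundary lattice points is Σ gcd(|Δx|,|Δy|) = gcd(22,27) + gcd(76,15) + gcd(0,36) + gcd(45,19) + gcd(3,12) + gcd(29,49) + gcd(23,6) = 1+1+36+1+3+1+1 = 44.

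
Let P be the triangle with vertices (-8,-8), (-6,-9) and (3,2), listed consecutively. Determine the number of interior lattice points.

By the shoelace formula, twice the signed area is |((-8)·(-9) − (-6)·(-8)) + ((-6)·2 − 3·(-9)) + (3·(-8) − (-8)·2)| = 31, so the area is 15.5.
Summing gcd(|Δx|,|Δy|) over the edges gives the boundary count: gcd(2,1) + gcd(9,11) + gcd(11,10) = 1+1+1 = 3.
Pick's theorem gives I = A − B/2 + 1 = 15.5 − 3/2 + 1 = 15.

15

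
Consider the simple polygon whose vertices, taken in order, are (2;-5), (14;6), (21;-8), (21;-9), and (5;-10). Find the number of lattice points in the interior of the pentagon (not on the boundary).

169

By the shoelace formula, twice the signed area is |(2·6 − 14·(-5)) + (14·(-8) − 21·6) + (21·(-9) − 21·(-8)) + (21·(-10) − 5·(-9)) + (5·(-5) − 2·(-10))| = 347, so the area is 347/2.
Summing gcd(|Δx|,|Δy|) over the edges gives the boundary count: gcd(12,11) + gcd(7,14) + gcd(0,1) + gcd(16,1) + gcd(3,5) = 1+7+1+1+1 = 11.
Pick's theorem gives I = A − B/2 + 1 = 347/2 − 11/2 + 1 = 169.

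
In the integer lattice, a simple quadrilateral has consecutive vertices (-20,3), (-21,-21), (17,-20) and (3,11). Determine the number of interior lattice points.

867

Using the shoelace formula, 2A = |((-20)·(-21) − (-21)·3) + ((-21)·(-20) − 17·(-21)) + (17·11 − 3·(-20)) + (3·3 − (-20)·11)| = 1736, so the area is 868.
Along each edge there are gcd(|Δx|,|Δy|)+1 lattice points, so counting each shared vertex once the boundary has gcd(1,24) + gcd(38,1) + gcd(14,31) + gcd(23,8) = 1+1+1+1 = 4.
Pick's theorem gives I = A − B/2 + 1 = 868 − 4/2 + 1 = 867.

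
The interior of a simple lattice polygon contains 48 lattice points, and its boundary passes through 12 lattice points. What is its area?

Pick's theorem states A = I + B/2 − 1, so A = 48 + 12/2 − 1 = 53.

53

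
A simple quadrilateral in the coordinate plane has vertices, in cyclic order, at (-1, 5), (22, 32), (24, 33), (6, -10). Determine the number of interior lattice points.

300

Using the shoelace formula, 2A = |[(-1)·32 − 22·5] + [22·33 − 24·32] + [24·(-10) − 6·33] + [6·5 − (-1)·(-10)]| = 602, so the area is 301.
Along each edge there are gcd(|Δx|,|Δy|)+1 lattice points, so counting each shared vertex once the boundary has gcd(23,27) + gcd(2,1) + gcd(18,43) + gcd(7,15) = 1+1+1+1 = 4.
By Pick's theorem A = I + B/2 − 1, so I = 301 − 4/2 + 1 = 300.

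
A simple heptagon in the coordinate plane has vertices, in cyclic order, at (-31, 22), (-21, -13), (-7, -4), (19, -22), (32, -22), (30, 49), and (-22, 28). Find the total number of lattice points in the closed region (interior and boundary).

2966

By the shoelace formula, twice the signed area is |[(-31)·(-13) − (-21)·22] + [(-21)·(-4) − (-7)·(-13)] + [(-7)·(-22) − 19·(-4)] + [19·(-22) − 32·(-22)] + [32·49 − 30·(-22)] + [30·28 − (-22)·49] + [(-22)·22 − (-31)·28]| = 5904, so the area is 2952.
The number of boundary lattice points is Σ gcd(|Δx|,|Δy|) = gcd(10,35) + gcd(14,9) + gcd(26,18) + gcd(13,0) + gcd(2,71) + gcd(52,21) + gcd(9,6) = 5+1+2+13+1+1+3 = 26.
Pick's theorem gives I = A − B/2 + 1 = 2952 − 26/2 + 1 = 2940, so the closed region contains I + B = 2940 + 26 = 2966 lattice points.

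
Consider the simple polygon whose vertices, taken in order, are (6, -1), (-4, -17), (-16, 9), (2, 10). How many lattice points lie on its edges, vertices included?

Summing gcd(|Δx|,|Δy|) over the edges gives the boundary count: gcd(10,16) + gcd(12,26) + gcd(18,1) + gcd(4,11) = 2+2+1+1 = 6.

6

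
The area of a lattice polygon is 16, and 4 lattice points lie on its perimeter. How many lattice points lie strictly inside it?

15

Pick's theorem A = I + B/2 − 1 rearranges to I = A − B/2 + 1 = 16 − 4/2 + 1 = 15.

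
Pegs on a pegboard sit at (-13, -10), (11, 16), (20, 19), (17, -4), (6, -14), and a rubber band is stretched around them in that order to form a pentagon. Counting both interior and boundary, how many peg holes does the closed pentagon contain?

539

The shoelace formula gives twice the area as |((-13)·16 − 11·(-10)) + (11·19 − 20·16) + (20·(-4) − 17·19) + (17·(-14) − 6·(-4)) + (6·(-10) − (-13)·(-14))| = 1068, so the area is 534.
Summing gcd(|Δx|,|Δy|) over the edges gives the boundary count: gcd(24,26) + gcd(9,3) + gcd(3,23) + gcd(11,10) + gcd(19,4) = 2+3+1+1+1 = 8.
Pick's theorem gives I = A − B/2 + 1 = 534 − 8/2 + 1 = 531, so the closed region contains I + B = 531 + 8 = 539 lattice points.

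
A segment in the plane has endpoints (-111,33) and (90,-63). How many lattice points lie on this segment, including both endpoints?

The number of lattice points on a segment between lattice points is gcd(|Δx|,|Δy|) + 1 = gcd(201,96) + 1 = 3 + 1 = 4.

4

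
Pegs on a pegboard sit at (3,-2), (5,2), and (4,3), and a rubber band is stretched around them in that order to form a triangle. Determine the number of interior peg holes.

Using the shoelace formula, 2A = |[3·2 − 5·(-2)] + [5·3 − 4·2] + [4·(-2) − 3·3]| = 6, so the area is 3.
The number of boundary lattice points is Σ gcd(|Δx|,|Δy|) = gcd(2,4) + gcd(1,1) + gcd(1,5) = 2+1+1 = 4.
By Pick's theorem A = I + B/2 − 1, so I = 3 − 4/2 + 1 = 2.

2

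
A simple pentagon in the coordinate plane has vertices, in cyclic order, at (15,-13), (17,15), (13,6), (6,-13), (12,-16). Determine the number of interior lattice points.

142

The shoelace formula gives twice the area as |(15·15 − 17·(-13)) + (17·6 − 13·15) + (13·(-13) − 6·6) + (6·(-16) − 12·(-13)) + (12·(-13) − 15·(-16))| = 292, so the area is 146.
The number of boundary lattice points is Σ gcd(|Δx|,|Δy|) = gcd(2,28) + gcd(4,9) + gcd(7,19) + gcd(6,3) + gcd(3,3) = 2+1+1+3+3 = 10.
Pick's theorem gives I = A − B/2 + 1 = 146 − 10/2 + 1 = 142.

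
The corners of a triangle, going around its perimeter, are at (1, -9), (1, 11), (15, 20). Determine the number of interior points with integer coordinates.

130

The shoelace formula gives twice the area as |[1·11 − 1·(-9)] + [1·20 − 15·11] + [15·(-9) − 1·20]| = 280, so the area is 140.
The number of boundary lattice points is Σ gcd(|Δx|,|Δy|) = gcd(0,20) + gcd(14,9) + gcd(14,29) = 20+1+1 = 22.
By Pick's theorem A = I + B/2 − 1, so I = 140 − 22/2 + 1 = 130.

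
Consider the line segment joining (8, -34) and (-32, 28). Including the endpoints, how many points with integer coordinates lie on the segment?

3

The number of lattice points on a segment between lattice points is gcd(|Δx|,|Δy|) + 1 = gcd(40,62) + 1 = 2 + 1 = 3.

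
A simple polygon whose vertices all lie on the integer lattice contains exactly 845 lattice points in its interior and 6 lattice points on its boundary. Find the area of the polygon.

847

Pick's theorem states A = I + B/2 − 1, so A = 845 + 6/2 − 1 = 847.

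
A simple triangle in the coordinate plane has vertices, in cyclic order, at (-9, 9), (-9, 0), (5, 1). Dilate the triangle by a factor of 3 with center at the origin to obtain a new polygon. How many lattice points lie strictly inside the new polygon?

The shoelace formula gives twice the area as |[(-9)·0 − (-9)·9] + [(-9)·1 − 5·0] + [5·9 − (-9)·1]| = 126, so the area is 63.
Along each edge there are gcd(|Δx|,|Δy|)+1 lattice points, so counting each shared vertex once the boundary has gcd(0,9) + gcd(14,1) + gcd(14,8) = 9+1+2 = 12.
Scaling by 3 multiplies the area by 3² = 9 (so the new area is 567) and multiplies the boundary lattice-point count by 3, giving 36.
By Pick's theorem, the interior count of the dilated polygon is 567 − 36/2 + 1 = 550.

550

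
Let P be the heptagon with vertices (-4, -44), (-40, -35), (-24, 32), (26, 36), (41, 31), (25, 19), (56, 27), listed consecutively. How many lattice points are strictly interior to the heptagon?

By the shoelace formula, twice the signed area is |((-4)·(-35) − (-40)·(-44)) + ((-40)·32 − (-24)·(-35)) + ((-24)·36 − 26·32) + (26·31 − 41·36) + (41·19 − 25·31) + (25·27 − 56·19) + (56·(-44) − (-4)·27)| = 8847, so the area is 4423.5.
Along each edge there are gcd(|Δx|,|Δy|)+1 lattice points, so counting each shared vertex once the boundary has gcd(36,9) + gcd(16,67) + gcd(50,4) + gcd(15,5) + gcd(16,12) + gcd(31,8) + gcd(60,71) = 9+1+2+5+4+1+1 = 23.
By Pick's theorem A = I + B/2 − 1, so I = 4423.5 − 23/2 + 1 = 4413.

4413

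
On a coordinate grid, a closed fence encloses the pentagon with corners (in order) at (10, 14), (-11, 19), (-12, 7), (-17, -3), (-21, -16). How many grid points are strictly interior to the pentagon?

By the shoelace formula, twice the signed area is |(10·19 − (-11)·14) + ((-11)·7 − (-12)·19) + ((-12)·(-3) − (-17)·7) + ((-17)·(-16) − (-21)·(-3)) + ((-21)·14 − 10·(-16))| = 725, so the area is 362.5.
The number of boundary lattice points is Σ gcd(|Δx|,|Δy|) = gcd(21,5) + gcd(1,12) + gcd(5,10) + gcd(4,13) + gcd(31,30) = 1+1+5+1+1 = 9.
By Pick's theorem A = I + B/2 − 1, so I = 362.5 − 9/2 + 1 = 359.

359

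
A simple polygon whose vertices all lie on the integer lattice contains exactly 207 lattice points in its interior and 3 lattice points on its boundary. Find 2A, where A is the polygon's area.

Pick's theorem states A = I + B/2 − 1, so A = 207 + 3/2 − 1 = 415/2.
Hence 2A = 415.

415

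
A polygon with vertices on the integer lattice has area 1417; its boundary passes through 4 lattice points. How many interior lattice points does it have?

Pick's theorem A = I + B/2 − 1 rearranges to I = A − B/2 + 1 = 1417 − 4/2 + 1 = 1416.

1416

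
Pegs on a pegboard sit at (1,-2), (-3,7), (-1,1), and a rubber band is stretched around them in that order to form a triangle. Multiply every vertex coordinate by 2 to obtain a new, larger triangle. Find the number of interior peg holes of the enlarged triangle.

9

Using the shoelace formula, 2A = |[1·7 − (-3)·(-2)] + [(-3)·1 − (-1)·7] + [(-1)·(-2) − 1·1]| = 6, so the area is 3.
Along each edge there are gcd(|Δx|,|Δy|)+1 lattice points, so counting each shared vertex once the boundary has gcd(4,9) + gcd(2,6) + gcd(2,3) = 1+2+1 = 4.
Scaling by 2 multiplies the area by 2² = 4 (so the new area is 12) and multiplies the boundary lattice-point count by 2, giving 8.
By Pick's theorem, the interior count of the dilated polygon is 12 − 8/2 + 1 = 9.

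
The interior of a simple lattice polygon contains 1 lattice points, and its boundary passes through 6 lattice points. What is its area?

Pick's theorem states A = I + B/2 − 1, so A = 1 + 6/2 − 1 = 3.

3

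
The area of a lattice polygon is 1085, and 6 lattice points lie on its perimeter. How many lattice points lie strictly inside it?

1083

Pick's theorem A = I + B/2 − 1 rearranges to I = A − B/2 + 1 = 1085 − 6/2 + 1 = 1083.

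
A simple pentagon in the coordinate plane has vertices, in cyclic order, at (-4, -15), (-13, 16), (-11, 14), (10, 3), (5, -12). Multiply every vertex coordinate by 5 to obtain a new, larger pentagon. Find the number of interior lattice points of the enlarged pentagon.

The shoelace formula gives twice the area as |[(-4)·16 − (-13)·(-15)] + [(-13)·14 − (-11)·16] + [(-11)·3 − 10·14] + [10·(-12) − 5·3] + [5·(-15) − (-4)·(-12)]| = 696, so the area is 348.
Along each edge there are gcd(|Δx|,|Δy|)+1 lattice points, so counting each shared vertex once the boundary has gcd(9,31) + gcd(2,2) + gcd(21,11) + gcd(5,15) + gcd(9,3) = 1+2+1+5+3 = 12.
Scaling by 5 multiplies the area by 5² = 25 (so the new area is 8700) and multiplies the boundary lattice-point count by 5, giving 60.
By Pick's theorem, the interior count of the dilated polygon is 8700 − 60/2 + 1 = 8671.

8671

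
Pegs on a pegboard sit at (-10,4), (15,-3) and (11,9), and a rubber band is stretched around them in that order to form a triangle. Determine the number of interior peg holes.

The shoelace formula gives twice the area as |[(-10)·(-3) − 15·4] + [15·9 − 11·(-3)] + [11·4 − (-10)·9]| = 272, so the area is 136.
The number of boundary lattice points is Σ gcd(|Δx|,|Δy|) = gcd(25,7) + gcd(4,12) + gcd(21,5) = 1+4+1 = 6.
By Pick's theorem A = I + B/2 − 1, so I = 136 − 6/2 + 1 = 134.

134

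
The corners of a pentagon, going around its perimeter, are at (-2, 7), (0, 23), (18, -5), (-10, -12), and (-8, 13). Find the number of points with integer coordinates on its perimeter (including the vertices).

Summing gcd(|Δx|,|Δy|) over the edges gives the boundary count: gcd(2,16) + gcd(18,28) + gcd(28,7) + gcd(2,25) + gcd(6,6) = 2+2+7+1+6 = 18.

18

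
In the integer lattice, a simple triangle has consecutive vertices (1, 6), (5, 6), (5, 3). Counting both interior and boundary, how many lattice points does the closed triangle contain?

Using the shoelace formula, 2A = |(1·6 − 5·6) + (5·3 − 5·6) + (5·6 − 1·3)| = 12, so the area is 6.
Along each edge there are gcd(|Δx|,|Δy|)+1 lattice points, so counting each shared vertex once the boundary has gcd(4,0) + gcd(0,3) + gcd(4,3) = 4+3+1 = 8.
Pick's theorem gives I = A − B/2 + 1 = 6 − 8/2 + 1 = 3, so the closed region contains I + B = 3 + 8 = 11 lattice points.

11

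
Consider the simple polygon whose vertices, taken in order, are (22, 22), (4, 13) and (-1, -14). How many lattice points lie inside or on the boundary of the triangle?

The shoelace formula gives twice the area as |(22·13 − 4·22) + (4·(-14) − (-1)·13) + ((-1)·22 − 22·(-14))| = 441, so the area is 441/2.
Along each edge there are gcd(|Δx|,|Δy|)+1 lattice points, so counting each shared vertex once the boundary has gcd(18,9) + gcd(5,27) + gcd(23,36) = 9+1+1 = 11.
Pick's theorem gives I = A − B/2 + 1 = 441/2 − 11/2 + 1 = 216, so the closed region contains I + B = 216 + 11 = 227 lattice points.

227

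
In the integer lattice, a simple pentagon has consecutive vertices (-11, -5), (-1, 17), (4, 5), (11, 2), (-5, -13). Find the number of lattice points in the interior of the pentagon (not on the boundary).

279

By the shoelace formula, twice the signed area is |[(-11)·17 − (-1)·(-5)] + [(-1)·5 − 4·17] + [4·2 − 11·5] + [11·(-13) − (-5)·2] + [(-5)·(-5) − (-11)·(-13)]| = 563, so the area is 281.5.
The number of boundary lattice points is Σ gcd(|Δx|,|Δy|) = gcd(10,22) + gcd(5,12) + gcd(7,3) + gcd(16,15) + gcd(6,8) = 2+1+1+1+2 = 7.
Pick's theorem gives I = A − B/2 + 1 = 281.5 − 7/2 + 1 = 279.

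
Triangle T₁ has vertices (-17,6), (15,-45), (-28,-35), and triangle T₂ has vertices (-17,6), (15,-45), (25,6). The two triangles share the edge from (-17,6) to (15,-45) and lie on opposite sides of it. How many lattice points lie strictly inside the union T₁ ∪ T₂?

1986

The union is the simple quadrilateral with vertices (-17,6), (-28,-35), (15,-45), (25,6) in order.
The shoelace formula gives twice the area as |((-17)·(-35) − (-28)·6) + ((-28)·(-45) − 15·(-35)) + (15·6 − 25·(-45)) + (25·6 − (-17)·6)| = 4015, so the area is 2007.5.
The number of boundary lattice points is Σ gcd(|Δx|,|Δy|) = gcd(11,41) + gcd(43,10) + gcd(10,51) + gcd(42,0) = 1+1+1+42 = 45.
By Pick's theorem I = A − B/2 + 1 = 2007.5 − 45/2 + 1 = 1986.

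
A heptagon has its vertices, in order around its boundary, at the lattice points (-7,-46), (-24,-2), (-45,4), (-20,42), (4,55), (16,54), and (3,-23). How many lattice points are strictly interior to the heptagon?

2920

Using the shoelace formula, 2A = |[(-7)·(-2) − (-24)·(-46)] + [(-24)·4 − (-45)·(-2)] + [(-45)·42 − (-20)·4] + [(-20)·55 − 4·42] + [4·54 − 16·55] + [16·(-23) − 3·54] + [3·(-46) − (-7)·(-23)]| = 5847, so the area is 2923.5.
Along each edge there are gcd(|Δx|,|Δy|)+1 lattice points, so counting each shared vertex once the boundary has gcd(17,44) + gcd(21,6) + gcd(25,38) + gcd(24,13) + gcd(12,1) + gcd(13,77) + gcd(10,23) = 1+3+1+1+1+1+1 = 9.
By Pick's theorem A = I + B/2 − 1, so I = 2923.5 − 9/2 + 1 = 2920.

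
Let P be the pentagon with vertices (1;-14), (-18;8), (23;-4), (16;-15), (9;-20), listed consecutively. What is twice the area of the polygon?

928

By the shoelace formula, twice the signed area is |[1·8 − (-18)·(-14)] + [(-18)·(-4) − 23·8] + [23·(-15) − 16·(-4)] + [16·(-20) − 9·(-15)] + [9·(-14) − 1·(-20)]| = 928, so the area is 464.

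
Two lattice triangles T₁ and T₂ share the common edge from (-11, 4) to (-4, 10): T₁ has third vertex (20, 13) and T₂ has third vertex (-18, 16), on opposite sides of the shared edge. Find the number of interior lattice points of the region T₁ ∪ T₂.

122

The union is the simple quadrilateral with vertices (-11, 4), (20, 13), (-4, 10), (-18, 16) in order.
The shoelace formula gives twice the area as |[(-11)·13 − 20·4] + [20·10 − (-4)·13] + [(-4)·16 − (-18)·10] + [(-18)·4 − (-11)·16]| = 249, so the area is 124.5.
Summing gcd(|Δx|,|Δy|) over the edges gives the boundary count: gcd(31,9) + gcd(24,3) + gcd(14,6) + gcd(7,12) = 1+3+2+1 = 7.
By Pick's theorem I = A − B/2 + 1 = 124.5 − 7/2 + 1 = 122.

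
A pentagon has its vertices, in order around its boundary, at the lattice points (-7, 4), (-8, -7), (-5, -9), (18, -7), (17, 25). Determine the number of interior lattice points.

561

The shoelace formula gives twice the area as |((-7)·(-7) − (-8)·4) + ((-8)·(-9) − (-5)·(-7)) + ((-5)·(-7) − 18·(-9)) + (18·25 − 17·(-7)) + (17·4 − (-7)·25)| = 1127, so the area is 1127/2.
Along each edge there are gcd(|Δx|,|Δy|)+1 lattice points, so counting each shared vertex once the boundary has gcd(1,11) + gcd(3,2) + gcd(23,2) + gcd(1,32) + gcd(24,21) = 1+1+1+1+3 = 7.
Pick's theorem gives I = A − B/2 + 1 = 1127/2 − 7/2 + 1 = 561.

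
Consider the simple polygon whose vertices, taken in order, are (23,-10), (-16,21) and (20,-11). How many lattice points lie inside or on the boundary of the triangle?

70

The shoelace formula gives twice the area as |[23·21 − (-16)·(-10)] + [(-16)·(-11) − 20·21] + [20·(-10) − 23·(-11)]| = 132, so the area is 66.
The number of boundary lattice points is Σ gcd(|Δx|,|Δy|) = gcd(39,31) + gcd(36,32) + gcd(3,1) = 1+4+1 = 6.
Pick's theorem gives I = A − B/2 + 1 = 66 − 6/2 + 1 = 64, so the closed region contains I + B = 64 + 6 = 70 lattice points.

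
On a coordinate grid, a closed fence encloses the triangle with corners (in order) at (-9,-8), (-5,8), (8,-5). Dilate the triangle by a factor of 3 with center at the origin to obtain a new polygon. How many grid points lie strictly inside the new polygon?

By the shoelace formula, twice the signed area is |((-9)·8 − (-5)·(-8)) + ((-5)·(-5) − 8·8) + (8·(-8) − (-9)·(-5))| = 260, so the area is 130.
Along each edge there are gcd(|Δx|,|Δy|)+1 lattice points, so counting each shared vertex once the boundary has gcd(4,16) + gcd(13,13) + gcd(17,3) = 4+13+1 = 18.
Scaling by 3 multiplies the area by 3² = 9 (so the new area is 1170) and multiplies the boundary lattice-point count by 3, giving 54.
By Pick's theorem, the interior count of the dilated polygon is 1170 − 54/2 + 1 = 1144.

1144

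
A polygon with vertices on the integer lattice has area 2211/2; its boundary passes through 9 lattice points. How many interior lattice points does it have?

1102

Pick's theorem A = I + B/2 − 1 rearranges to I = A − B/2 + 1 = 2211/2 − 9/2 + 1 = 1102.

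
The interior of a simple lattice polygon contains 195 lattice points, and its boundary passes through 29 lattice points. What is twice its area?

417

Pick's theorem states A = I + B/2 − 1, so A = 195 + 29/2 − 1 = 417/2.
Hence 2A = 417.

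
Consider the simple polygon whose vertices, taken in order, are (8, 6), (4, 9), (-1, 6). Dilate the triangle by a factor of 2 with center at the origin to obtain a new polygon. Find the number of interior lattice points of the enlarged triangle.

Using the shoelace formula, 2A = |[8·9 − 4·6] + [4·6 − (-1)·9] + [(-1)·6 − 8·6]| = 27, so the area is 13.5.
Summing gcd(|Δx|,|Δy|) over the edges gives the boundary count: gcd(4,3) + gcd(5,3) + gcd(9,0) = 1+1+9 = 11.
Scaling by 2 multiplies the area by 2² = 4 (so the new area is 54) and multiplies the boundary lattice-point count by 2, giving 22.
By Pick's theorem, the interior count of the dilated polygon is 54 − 22/2 + 1 = 44.

44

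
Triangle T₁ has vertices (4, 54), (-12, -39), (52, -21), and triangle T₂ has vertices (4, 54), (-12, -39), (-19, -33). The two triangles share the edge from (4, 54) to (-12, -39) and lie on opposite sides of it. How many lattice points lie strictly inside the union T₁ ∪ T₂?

3203

The union is the simple quadrilateral with vertices (4, 54), (52, -21), (-12, -39), (-19, -33) in order.
Using the shoelace formula, 2A = |(4·(-21) − 52·54) + (52·(-39) − (-12)·(-21)) + ((-12)·(-33) − (-19)·(-39)) + ((-19)·54 − 4·(-33))| = 6411, so the area is 3205.5.
Summing gcd(|Δx|,|Δy|) over the edges gives the boundary count: gcd(48,75) + gcd(64,18) + gcd(7,6) + gcd(23,87) = 3+2+1+1 = 7.
By Pick's theorem I = A − B/2 + 1 = 3205.5 − 7/2 + 1 = 3203.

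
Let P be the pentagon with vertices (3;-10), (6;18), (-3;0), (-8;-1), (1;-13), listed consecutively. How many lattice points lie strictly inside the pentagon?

146

Using the shoelace formula, 2A = |(3·18 − 6·(-10)) + (6·0 − (-3)·18) + ((-3)·(-1) − (-8)·0) + ((-8)·(-13) − 1·(-1)) + (1·(-10) − 3·(-13))| = 305, so the area is 305/2.
The number of boundary lattice points is Σ gcd(|Δx|,|Δy|) = gcd(3,28) + gcd(9,18) + gcd(5,1) + gcd(9,12) + gcd(2,3) = 1+9+1+3+1 = 15.
Pick's theorem gives I = A − B/2 + 1 = 305/2 − 15/2 + 1 = 146.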